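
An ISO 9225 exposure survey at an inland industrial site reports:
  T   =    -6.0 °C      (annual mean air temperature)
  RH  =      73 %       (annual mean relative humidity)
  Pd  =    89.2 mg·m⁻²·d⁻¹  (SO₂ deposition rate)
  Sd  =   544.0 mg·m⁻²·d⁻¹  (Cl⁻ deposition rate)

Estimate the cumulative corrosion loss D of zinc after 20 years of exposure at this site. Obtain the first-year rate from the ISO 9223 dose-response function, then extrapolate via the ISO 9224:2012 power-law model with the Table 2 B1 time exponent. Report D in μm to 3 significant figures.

D(20) = 24.4 μm

zinc: T≤10 °C ⇒ hinge +0.038·(-6.0−10) = -0.6080
  Pd branch = 0.0129·Pd^0.44·e^(0.046·RH+f) = 1.456 μm/a
  Cl⁻ term: 0.0175·544.0^0.57·exp(0.008·73+0.085·-6.0) = 0.6831
  sum: 1.456 + 0.6831 → r_corr = 2.139 μm/a
ISO 9224: D(t) = r_corr · t^b with b = 0.813 (zinc, B1)
  D(20) = 2.139 × 20^0.813 = 2.139 × 11.42 = 24.43 μm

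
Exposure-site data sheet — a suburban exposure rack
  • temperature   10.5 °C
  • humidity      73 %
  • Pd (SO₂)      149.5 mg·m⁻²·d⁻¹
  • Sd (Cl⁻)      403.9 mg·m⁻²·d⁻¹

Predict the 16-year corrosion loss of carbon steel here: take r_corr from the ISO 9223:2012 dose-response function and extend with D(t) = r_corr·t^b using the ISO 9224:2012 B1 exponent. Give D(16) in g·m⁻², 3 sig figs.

D(16) = 5.74e+03 g·m⁻²

carbon steel: f(T) = -0.054·(T−10) [T>10 °C] = -0.0270
  sulphur-dioxide contribution → 100.3 μm/a
  chloride contribution → 71.3 μm/a
  total first-year rate 171.6 μm/a
Long-term exponent b (ISO 9224 Table 2, B1) = 0.523
  D(16) = 171.6 × 16^0.523 = 171.6 × 4.263 = 731.4 μm
  Mass loss = 731.4 μm × 7.85 g/cm³ = 5742 g·m⁻²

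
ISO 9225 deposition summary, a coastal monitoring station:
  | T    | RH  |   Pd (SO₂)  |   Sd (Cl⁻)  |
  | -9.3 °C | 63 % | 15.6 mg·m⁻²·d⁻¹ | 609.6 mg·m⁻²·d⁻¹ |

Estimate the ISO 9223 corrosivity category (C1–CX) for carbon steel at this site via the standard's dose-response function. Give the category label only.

carbon steel: T≤10 °C ⇒ hinge +0.150·(-9.3−10) = -2.8950
  Pd branch = 1.77·Pd^0.52·e^(0.02·RH+f) = 1.44 μm/a
  Cl⁻ term: 0.102·609.6^0.62·exp(0.033·63+0.04·-9.3) = 29.97
  sum: 1.44 + 29.97 → r_corr = 31.41 μm/a
Category bounds: 25…50 μm/a bracket r_corr ⇒ C3

C3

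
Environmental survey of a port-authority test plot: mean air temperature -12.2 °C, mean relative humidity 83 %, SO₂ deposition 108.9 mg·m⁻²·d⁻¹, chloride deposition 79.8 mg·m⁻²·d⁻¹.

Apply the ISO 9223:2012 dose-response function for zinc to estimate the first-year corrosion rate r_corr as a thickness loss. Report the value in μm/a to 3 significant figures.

zinc: temperature factor f = +0.038·(-22.2) = -0.8436
  sulphur-dioxide contribution → 1.989 μm/a
  chloride contribution → 0.1463 μm/a
  ⇒ r_corr(zinc) = 2.135 μm/a

r_corr = 2.14 μm/a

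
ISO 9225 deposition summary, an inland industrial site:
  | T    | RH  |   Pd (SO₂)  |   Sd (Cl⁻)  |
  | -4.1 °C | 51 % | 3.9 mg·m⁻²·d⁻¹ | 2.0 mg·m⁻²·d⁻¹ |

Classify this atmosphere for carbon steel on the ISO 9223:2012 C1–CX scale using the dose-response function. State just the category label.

carbon steel: T≤10 °C ⇒ hinge +0.150·(-4.1−10) = -2.1150
  SO₂ term: 1.77·3.9^0.52·exp(0.02·51-2.1150) = 1.202
  Cl⁻ term: 0.102·2.0^0.62·exp(0.033·51+0.04·-4.1) = 0.716
  sum: 1.202 + 0.716 → r_corr = 1.918 μm/a
Category bounds: 1.3…25 μm/a bracket r_corr ⇒ C2

C2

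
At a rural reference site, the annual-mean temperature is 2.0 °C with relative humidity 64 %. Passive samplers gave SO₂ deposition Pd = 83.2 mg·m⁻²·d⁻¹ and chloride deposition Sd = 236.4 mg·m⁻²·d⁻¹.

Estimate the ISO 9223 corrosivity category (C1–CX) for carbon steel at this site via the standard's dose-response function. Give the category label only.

carbon steel: f(T) = +0.150·(T−10) [T≤10 °C] = -1.2000
  SO₂ term: 1.77·83.2^0.52·exp(0.02·64-1.2000) = 19.11
  Cl⁻ term: 0.102·236.4^0.62·exp(0.033·64+0.04·2.0) = 27.05
  sum: 19.11 + 27.05 → r_corr = 46.16 μm/a
ISO 9223 Table 2 (carbon steel): 25 < 46.2 ≤ 50 μm/a ⇒ C3

C3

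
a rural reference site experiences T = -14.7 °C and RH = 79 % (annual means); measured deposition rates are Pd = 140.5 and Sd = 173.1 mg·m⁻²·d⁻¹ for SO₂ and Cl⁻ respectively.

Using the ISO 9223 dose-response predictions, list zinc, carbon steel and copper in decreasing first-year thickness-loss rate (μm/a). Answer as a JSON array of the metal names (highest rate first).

zinc: temperature factor f = +0.038·(-24.7) = -0.9386
  Pd branch = 0.0129·Pd^0.44·e^(0.046·RH+f) = 1.683 μm/a
  Sd branch = 0.0175·Sd^0.57·e^(0.008·RH+0.085·T) = 0.1781 μm/a
  r_corr = 1.683 + 0.1781 = 1.861 μm/a
carbon steel: f(T) = +0.150·(T−10) [T≤10 °C] = -3.7050
  SO₂ term: 1.77·140.5^0.52·exp(0.02·79-3.7050) = 2.766
  Sd branch = 0.102·Sd^0.62·e^(0.033·RH+0.04·T) = 18.76 μm/a
  sum: 2.766 + 18.76 → r_corr = 21.52 μm/a
copper: T≤10 °C ⇒ hinge +0.126·(-14.7−10) = -3.1122
  SO₂ term: 0.0053·140.5^0.26·exp(0.059·79-3.1122) = 0.09022
  Sd branch = 0.01025·Sd^0.27·e^(0.036·RH+0.049·T) = 0.3446 μm/a
  r_corr = 0.09022 + 0.3446 = 0.4349 μm/a
Ordering by μm/a: carbon steel (21.5) > zinc (1.86) > copper (0.435)

["carbon steel", "zinc", "copper"]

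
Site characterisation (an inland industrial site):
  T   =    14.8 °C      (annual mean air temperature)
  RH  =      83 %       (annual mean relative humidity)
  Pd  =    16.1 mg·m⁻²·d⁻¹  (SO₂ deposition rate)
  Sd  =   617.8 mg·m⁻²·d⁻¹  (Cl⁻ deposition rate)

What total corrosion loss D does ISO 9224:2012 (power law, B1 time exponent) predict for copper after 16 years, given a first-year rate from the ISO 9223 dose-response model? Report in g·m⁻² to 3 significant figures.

D(16) = 192 g·m⁻²

copper: temperature factor f = -0.080·(4.8) = -0.3840
  SO₂ term: 0.0053·16.1^0.26·exp(0.059·83-0.3840) = 0.9955
  Cl⁻ term: 0.01025·617.8^0.27·exp(0.036·83+0.049·14.8) = 2.382
  sum: 0.9955 + 2.382 → r_corr = 3.377 μm/a
Long-term exponent b (ISO 9224 Table 2, B1) = 0.667
  D(16) = 3.377 × 16^0.667 = 3.377 × 6.355 = 21.46 μm
  Mass loss = 21.46 μm × 8.96 g/cm³ = 192.3 g·m⁻²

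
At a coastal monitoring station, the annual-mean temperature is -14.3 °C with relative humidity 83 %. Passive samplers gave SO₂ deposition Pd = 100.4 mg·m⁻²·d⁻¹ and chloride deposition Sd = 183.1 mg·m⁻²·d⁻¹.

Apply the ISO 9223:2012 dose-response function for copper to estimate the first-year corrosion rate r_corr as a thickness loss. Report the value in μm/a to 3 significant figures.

r_corr = 0.522 μm/a

copper: f(T) = +0.126·(T−10) [T≤10 °C] = -3.0618
  SO₂ term: 0.0053·100.4^0.26·exp(0.059·83-3.0618) = 0.1101
  Cl⁻ term: 0.01025·183.1^0.27·exp(0.036·83+0.049·-14.3) = 0.4121
  sum: 0.1101 + 0.4121 → r_corr = 0.5222 μm/a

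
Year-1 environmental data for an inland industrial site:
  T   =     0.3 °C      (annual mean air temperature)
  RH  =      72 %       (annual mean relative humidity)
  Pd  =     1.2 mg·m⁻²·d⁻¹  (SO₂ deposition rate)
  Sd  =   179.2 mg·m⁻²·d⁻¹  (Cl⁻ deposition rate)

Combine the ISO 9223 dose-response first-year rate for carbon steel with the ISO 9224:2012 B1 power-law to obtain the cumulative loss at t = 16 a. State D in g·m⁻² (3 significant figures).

D(16) = 992 g·m⁻²

carbon steel: T≤10 °C ⇒ hinge +0.150·(0.3−10) = -1.4550
  SO₂ term: 1.77·1.2^0.52·exp(0.02·72-1.4550) = 1.917
  Sd branch = 0.102·Sd^0.62·e^(0.033·RH+0.04·T) = 27.72 μm/a
  sum: 1.917 + 27.72 → r_corr = 29.64 μm/a
ISO 9224: D(t) = r_corr · t^b with b = 0.523 (carbon steel, B1)
  D(16) = 29.64 × 16^0.523 = 29.64 × 4.263 = 126.3 μm
  Mass loss = 126.3 μm × 7.85 g/cm³ = 991.8 g·m⁻²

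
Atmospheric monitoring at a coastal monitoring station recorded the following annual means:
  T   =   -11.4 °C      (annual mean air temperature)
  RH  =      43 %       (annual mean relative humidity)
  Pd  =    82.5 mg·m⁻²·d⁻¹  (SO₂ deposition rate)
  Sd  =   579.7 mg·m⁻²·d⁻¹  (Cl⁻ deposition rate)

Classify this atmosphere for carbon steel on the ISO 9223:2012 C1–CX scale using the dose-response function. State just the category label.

carbon steel: f(T) = +0.150·(T−10) [T≤10 °C] = -3.2100
  SO₂ term: 1.77·82.5^0.52·exp(0.02·43-3.2100) = 1.675
  Sd branch = 0.102·Sd^0.62·e^(0.033·RH+0.04·T) = 13.8 μm/a
  sum: 1.675 + 13.8 → r_corr = 15.48 μm/a
ISO 9223 Table 2 (carbon steel): 1.3 < 15.5 ≤ 25 μm/a ⇒ C2

C2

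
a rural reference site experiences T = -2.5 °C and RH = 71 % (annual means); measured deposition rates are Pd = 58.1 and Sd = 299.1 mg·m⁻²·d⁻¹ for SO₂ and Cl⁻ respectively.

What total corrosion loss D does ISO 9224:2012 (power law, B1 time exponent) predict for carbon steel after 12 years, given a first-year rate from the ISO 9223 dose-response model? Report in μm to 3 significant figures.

D(12) = 155 μm

carbon steel: temperature factor f = +0.150·(-12.5) = -1.8750
  SO₂ term: 1.77·58.1^0.52·exp(0.02·71-1.8750) = 9.284
  Cl⁻ term: 0.102·299.1^0.62·exp(0.033·71+0.04·-2.5) = 32.94
  sum: 9.284 + 32.94 → r_corr = 42.22 μm/a
ISO 9224: D(t) = r_corr · t^b with b = 0.523 (carbon steel, B1)
  D(12) = 42.22 × 12^0.523 = 42.22 × 3.668 = 154.9 μm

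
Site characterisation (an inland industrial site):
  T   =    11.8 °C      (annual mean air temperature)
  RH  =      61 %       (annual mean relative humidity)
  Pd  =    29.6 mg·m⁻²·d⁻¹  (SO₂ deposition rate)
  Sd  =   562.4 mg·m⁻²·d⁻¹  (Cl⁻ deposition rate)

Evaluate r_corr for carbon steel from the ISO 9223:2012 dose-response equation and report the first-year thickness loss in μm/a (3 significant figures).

carbon steel: temperature factor f = -0.054·(1.8) = -0.0972
  Pd branch = 1.77·Pd^0.52·e^(0.02·RH+f) = 31.67 μm/a
  Cl⁻ term: 0.102·562.4^0.62·exp(0.033·61+0.04·11.8) = 62.07
  r_corr = 31.67 + 62.07 = 93.74 μm/a

r_corr = 93.7 μm/a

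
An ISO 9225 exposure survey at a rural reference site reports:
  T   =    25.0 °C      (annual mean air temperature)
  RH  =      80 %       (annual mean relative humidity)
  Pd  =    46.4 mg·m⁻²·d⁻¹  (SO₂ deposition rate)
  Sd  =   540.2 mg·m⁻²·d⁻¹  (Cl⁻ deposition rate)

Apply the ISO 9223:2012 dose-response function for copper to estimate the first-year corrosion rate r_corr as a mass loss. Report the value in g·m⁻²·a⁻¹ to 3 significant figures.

r_corr = 34.8 g·m⁻²·a⁻¹

copper: T>10 °C ⇒ hinge -0.080·(25.0−10) = -1.2000
  SO₂ term: 0.0053·46.4^0.26·exp(0.059·80-1.2000) = 0.4856
  Sd branch = 0.01025·Sd^0.27·e^(0.036·RH+0.049·T) = 3.399 μm/a
  r_corr = 0.4856 + 3.399 = 3.884 μm/a
Convert to mass loss: 3.884 μm/a × 8.96 g/cm³ = 34.8 g·m⁻²·a⁻¹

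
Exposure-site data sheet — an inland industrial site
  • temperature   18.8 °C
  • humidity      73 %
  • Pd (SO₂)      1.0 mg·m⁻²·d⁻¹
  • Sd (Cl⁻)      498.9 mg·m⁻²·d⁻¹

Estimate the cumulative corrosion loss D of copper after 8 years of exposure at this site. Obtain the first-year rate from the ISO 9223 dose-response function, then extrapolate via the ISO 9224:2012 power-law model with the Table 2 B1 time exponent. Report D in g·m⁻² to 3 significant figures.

D(8) = 75.4 g·m⁻²

copper: T>10 °C ⇒ hinge -0.080·(18.8−10) = -0.7040
  SO₂ term: 0.0053·1.0^0.26·exp(0.059·73-0.7040) = 0.1946
  Sd branch = 0.01025·Sd^0.27·e^(0.036·RH+0.049·T) = 1.908 μm/a
  r_corr = 0.1946 + 1.908 = 2.103 μm/a
Power-law: D(8) = r_corr · 8^0.667
  D(8) = 2.103 × 8^0.667 = 2.103 × 4.003 = 8.416 μm
  Mass loss = 8.416 μm × 8.96 g/cm³ = 75.41 g·m⁻²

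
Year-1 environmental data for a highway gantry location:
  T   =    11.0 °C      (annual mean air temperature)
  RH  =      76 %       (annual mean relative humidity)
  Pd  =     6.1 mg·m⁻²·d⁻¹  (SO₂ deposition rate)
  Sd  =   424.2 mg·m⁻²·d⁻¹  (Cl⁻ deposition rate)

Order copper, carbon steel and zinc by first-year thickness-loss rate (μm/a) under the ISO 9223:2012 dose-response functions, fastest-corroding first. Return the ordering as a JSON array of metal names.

copper: temperature factor f = -0.080·(1.0) = -0.0800
  sulphur-dioxide contribution → 0.6936 μm/a
  chloride contribution → 1.388 μm/a
  total first-year rate 2.082 μm/a
carbon steel: f(T) = -0.054·(T−10) [T>10 °C] = -0.0540
  sulphur-dioxide contribution → 19.63 μm/a
  chloride contribution → 82.79 μm/a
  total first-year rate 102.4 μm/a
zinc: T>10 °C ⇒ hinge -0.071·(11.0−10) = -0.0710
  sulphur-dioxide contribution → 0.8782 μm/a
  chloride contribution → 2.576 μm/a
  ⇒ r_corr(zinc) = 3.454 μm/a
Ordering by μm/a: carbon steel (102) > zinc (3.45) > copper (2.08)

["carbon steel", "zinc", "copper"]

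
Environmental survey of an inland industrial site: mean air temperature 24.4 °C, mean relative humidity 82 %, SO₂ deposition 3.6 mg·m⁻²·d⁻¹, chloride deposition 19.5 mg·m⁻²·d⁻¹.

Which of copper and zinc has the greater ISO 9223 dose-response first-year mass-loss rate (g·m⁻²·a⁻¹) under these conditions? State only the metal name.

copper: T>10 °C ⇒ hinge -0.080·(24.4−10) = -1.1520
  SO₂ term: 0.0053·3.6^0.26·exp(0.059·82-1.1520) = 0.2949
  Cl⁻ term: 0.01025·19.5^0.27·exp(0.036·82+0.049·24.4) = 1.446
  r_corr = 0.2949 + 1.446 = 1.741 μm/a
  mass loss = 1.741 μm/a × 8.96 g/cm³ = 15.6 g·m⁻²·a⁻¹
zinc: temperature factor f = -0.071·(14.4) = -1.0224
  SO₂ term: 0.0129·3.6^0.44·exp(0.046·82-1.0224) = 0.3544
  Sd branch = 0.0175·Sd^0.57·e^(0.008·RH+0.085·T) = 1.459 μm/a
  r_corr = 0.3544 + 1.459 = 1.813 μm/a
  mass loss = 1.813 μm/a × 7.14 g/cm³ = 12.95 g·m⁻²·a⁻¹
Ordering by g·m⁻²·a⁻¹: copper (15.6) > zinc (12.9)

copper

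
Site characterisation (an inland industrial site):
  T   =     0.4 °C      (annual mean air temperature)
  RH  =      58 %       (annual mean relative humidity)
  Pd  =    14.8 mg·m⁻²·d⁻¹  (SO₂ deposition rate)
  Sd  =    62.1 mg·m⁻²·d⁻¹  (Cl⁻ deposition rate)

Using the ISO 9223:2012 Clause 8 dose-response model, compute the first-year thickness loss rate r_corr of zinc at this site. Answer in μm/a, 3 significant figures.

zinc: T≤10 °C ⇒ hinge +0.038·(0.4−10) = -0.3648
  Pd branch = 0.0129·Pd^0.44·e^(0.046·RH+f) = 0.4224 μm/a
  Sd branch = 0.0175·Sd^0.57·e^(0.008·RH+0.085·T) = 0.303 μm/a
  r_corr = 0.4224 + 0.303 = 0.7254 μm/a

r_corr = 0.725 μm/a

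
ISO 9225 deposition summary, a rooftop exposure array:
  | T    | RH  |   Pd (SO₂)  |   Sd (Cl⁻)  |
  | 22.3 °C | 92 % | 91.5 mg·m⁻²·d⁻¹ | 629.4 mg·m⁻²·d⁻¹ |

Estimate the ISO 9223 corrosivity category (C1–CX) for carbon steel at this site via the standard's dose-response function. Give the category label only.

CX

carbon steel: T>10 °C ⇒ hinge -0.054·(22.3−10) = -0.6642
  sulphur-dioxide contribution → 60.06 μm/a
  chloride contribution → 281.7 μm/a
  ⇒ r_corr(carbon steel) = 341.8 μm/a
ISO 9223 Table 2 (carbon steel): 200 < 342 ≤ 700 μm/a ⇒ CX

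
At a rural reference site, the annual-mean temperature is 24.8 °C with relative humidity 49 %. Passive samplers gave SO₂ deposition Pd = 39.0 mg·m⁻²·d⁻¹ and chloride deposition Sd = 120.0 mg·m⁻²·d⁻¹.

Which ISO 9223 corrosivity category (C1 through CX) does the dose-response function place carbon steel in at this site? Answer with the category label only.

carbon steel: temperature factor f = -0.054·(14.8) = -0.7992
  Pd branch = 1.77·Pd^0.52·e^(0.02·RH+f) = 14.25 μm/a
  Sd branch = 0.102·Sd^0.62·e^(0.033·RH+0.04·T) = 26.96 μm/a
  sum: 14.25 + 26.96 → r_corr = 41.21 μm/a
Category bounds: 25…50 μm/a bracket r_corr ⇒ C3

C3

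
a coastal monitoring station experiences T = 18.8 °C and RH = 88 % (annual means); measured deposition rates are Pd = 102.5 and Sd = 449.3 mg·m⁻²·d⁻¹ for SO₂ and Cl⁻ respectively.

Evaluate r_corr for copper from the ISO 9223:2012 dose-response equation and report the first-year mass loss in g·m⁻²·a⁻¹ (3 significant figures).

r_corr = 42.6 g·m⁻²·a⁻¹

copper: T>10 °C ⇒ hinge -0.080·(18.8−10) = -0.7040
  SO₂ term: 0.0053·102.5^0.26·exp(0.059·88-0.7040) = 1.571
  Sd branch = 0.01025·Sd^0.27·e^(0.036·RH+0.049·T) = 3.183 μm/a
  sum: 1.571 + 3.183 → r_corr = 4.754 μm/a
Convert to mass loss: 4.754 μm/a × 8.96 g/cm³ = 42.6 g·m⁻²·a⁻¹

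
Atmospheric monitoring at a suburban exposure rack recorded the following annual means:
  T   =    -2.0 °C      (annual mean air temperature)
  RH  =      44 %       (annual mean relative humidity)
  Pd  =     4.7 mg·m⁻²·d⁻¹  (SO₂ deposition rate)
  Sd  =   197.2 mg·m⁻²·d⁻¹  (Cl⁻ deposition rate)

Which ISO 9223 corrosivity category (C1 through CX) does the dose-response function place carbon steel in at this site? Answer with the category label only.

C2

carbon steel: T≤10 °C ⇒ hinge +0.150·(-2.0−10) = -1.8000
  SO₂ term: 1.77·4.7^0.52·exp(0.02·44-1.8000) = 1.577
  Sd branch = 0.102·Sd^0.62·e^(0.033·RH+0.04·T) = 10.65 μm/a
  sum: 1.577 + 10.65 → r_corr = 12.23 μm/a
ISO 9223 Table 2 (carbon steel): 1.3 < 12.2 ≤ 25 μm/a ⇒ C2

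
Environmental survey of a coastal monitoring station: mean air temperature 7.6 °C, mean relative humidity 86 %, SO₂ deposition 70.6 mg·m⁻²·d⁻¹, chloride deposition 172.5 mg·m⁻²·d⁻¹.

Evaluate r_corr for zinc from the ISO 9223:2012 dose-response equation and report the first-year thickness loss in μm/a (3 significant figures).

zinc: temperature factor f = +0.038·(-2.4) = -0.0912
  Pd branch = 0.0129·Pd^0.44·e^(0.046·RH+f) = 4.004 μm/a
  Sd branch = 0.0175·Sd^0.57·e^(0.008·RH+0.085·T) = 1.251 μm/a
  r_corr = 4.004 + 1.251 = 5.256 μm/a

r_corr = 5.26 μm/a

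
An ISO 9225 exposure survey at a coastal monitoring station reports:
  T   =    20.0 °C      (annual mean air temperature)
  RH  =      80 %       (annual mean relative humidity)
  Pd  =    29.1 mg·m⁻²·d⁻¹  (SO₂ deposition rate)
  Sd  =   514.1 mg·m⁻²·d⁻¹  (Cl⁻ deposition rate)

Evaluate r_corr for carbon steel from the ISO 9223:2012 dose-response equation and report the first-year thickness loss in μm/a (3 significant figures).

carbon steel: f(T) = -0.054·(T−10) [T>10 °C] = -0.5400
  SO₂ term: 1.77·29.1^0.52·exp(0.02·80-0.5400) = 29.48
  Cl⁻ term: 0.102·514.1^0.62·exp(0.033·80+0.04·20.0) = 152.6
  r_corr = 29.48 + 152.6 = 182 μm/a

r_corr = 182 μm/a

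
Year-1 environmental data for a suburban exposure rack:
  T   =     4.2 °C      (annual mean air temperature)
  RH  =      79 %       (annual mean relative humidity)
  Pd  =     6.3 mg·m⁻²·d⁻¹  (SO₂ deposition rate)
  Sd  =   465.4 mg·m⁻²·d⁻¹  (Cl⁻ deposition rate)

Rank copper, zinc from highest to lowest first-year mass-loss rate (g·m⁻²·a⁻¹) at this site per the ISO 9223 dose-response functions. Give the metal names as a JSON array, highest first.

["zinc", "copper"]

copper: f(T) = +0.126·(T−10) [T≤10 °C] = -0.7308
  Pd branch = 0.0053·Pd^0.26·e^(0.059·RH+f) = 0.4355 μm/a
  Sd branch = 0.01025·Sd^0.27·e^(0.036·RH+0.049·T) = 1.136 μm/a
  sum: 0.4355 + 1.136 → r_corr = 1.572 μm/a
  mass loss = 1.572 μm/a × 8.96 g/cm³ = 14.08 g·m⁻²·a⁻¹
zinc: T≤10 °C ⇒ hinge +0.038·(4.2−10) = -0.2204
  Pd branch = 0.0129·Pd^0.44·e^(0.046·RH+f) = 0.8807 μm/a
  Sd branch = 0.0175·Sd^0.57·e^(0.008·RH+0.085·T) = 1.56 μm/a
  r_corr = 0.8807 + 1.56 = 2.441 μm/a
  mass loss = 2.441 μm/a × 7.14 g/cm³ = 17.43 g·m⁻²·a⁻¹
Ordering by g·m⁻²·a⁻¹: zinc (17.4) > copper (14.1)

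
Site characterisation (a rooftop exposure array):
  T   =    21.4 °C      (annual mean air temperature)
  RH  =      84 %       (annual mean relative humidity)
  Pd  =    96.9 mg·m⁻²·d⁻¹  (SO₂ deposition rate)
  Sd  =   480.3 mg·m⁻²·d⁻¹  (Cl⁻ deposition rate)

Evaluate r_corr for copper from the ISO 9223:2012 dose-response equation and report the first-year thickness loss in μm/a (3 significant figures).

copper: temperature factor f = -0.080·(11.4) = -0.9120
  SO₂ term: 0.0053·96.9^0.26·exp(0.059·84-0.9120) = 0.9931
  Cl⁻ term: 0.01025·480.3^0.27·exp(0.036·84+0.049·21.4) = 3.187
  r_corr = 0.9931 + 3.187 = 4.181 μm/a

r_corr = 4.18 μm/a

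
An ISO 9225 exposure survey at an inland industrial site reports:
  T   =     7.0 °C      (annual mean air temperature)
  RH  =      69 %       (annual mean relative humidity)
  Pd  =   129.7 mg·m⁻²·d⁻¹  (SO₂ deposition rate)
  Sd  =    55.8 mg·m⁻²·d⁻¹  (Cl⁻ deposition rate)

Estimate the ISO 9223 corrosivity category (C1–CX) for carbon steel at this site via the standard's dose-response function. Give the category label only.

carbon steel: T≤10 °C ⇒ hinge +0.150·(7.0−10) = -0.4500
  SO₂ term: 1.77·129.7^0.52·exp(0.02·69-0.4500) = 56.31
  Sd branch = 0.102·Sd^0.62·e^(0.033·RH+0.04·T) = 15.92 μm/a
  sum: 56.31 + 15.92 → r_corr = 72.23 μm/a
ISO 9223 Table 2 (carbon steel): 50 < 72.2 ≤ 80 μm/a ⇒ C4

C4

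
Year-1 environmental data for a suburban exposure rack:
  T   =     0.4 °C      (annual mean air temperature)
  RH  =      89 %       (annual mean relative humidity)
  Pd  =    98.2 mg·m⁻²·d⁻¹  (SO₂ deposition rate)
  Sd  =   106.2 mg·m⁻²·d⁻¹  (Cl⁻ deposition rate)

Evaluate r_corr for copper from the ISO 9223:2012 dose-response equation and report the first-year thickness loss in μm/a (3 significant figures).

r_corr = 1.90 μm/a

copper: temperature factor f = +0.126·(-9.6) = -1.2096
  sulphur-dioxide contribution → 0.994 μm/a
  chloride contribution → 0.9073 μm/a
  total first-year rate 1.901 μm/a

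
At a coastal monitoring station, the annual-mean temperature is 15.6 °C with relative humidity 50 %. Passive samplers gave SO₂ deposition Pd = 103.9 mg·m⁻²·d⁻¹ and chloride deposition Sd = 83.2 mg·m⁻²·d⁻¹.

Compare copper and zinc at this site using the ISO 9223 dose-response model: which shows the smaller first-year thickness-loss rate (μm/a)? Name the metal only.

copper

copper: temperature factor f = -0.080·(5.6) = -0.4480
  sulphur-dioxide contribution → 0.2164 μm/a
  chloride contribution → 0.4394 μm/a
  total first-year rate 0.6558 μm/a
zinc: temperature factor f = -0.071·(5.6) = -0.3976
  sulphur-dioxide contribution → 0.667 μm/a
  chloride contribution → 1.222 μm/a
  ⇒ r_corr(zinc) = 1.889 μm/a
Ordering by μm/a: zinc (1.89) > copper (0.656)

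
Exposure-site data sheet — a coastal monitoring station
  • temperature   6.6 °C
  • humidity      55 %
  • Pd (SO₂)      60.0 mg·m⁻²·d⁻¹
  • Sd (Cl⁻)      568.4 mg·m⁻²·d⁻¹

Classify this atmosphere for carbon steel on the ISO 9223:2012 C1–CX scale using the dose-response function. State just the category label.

C4

carbon steel: temperature factor f = +0.150·(-3.4) = -0.5100
  SO₂ term: 1.77·60.0^0.52·exp(0.02·55-0.5100) = 26.84
  Cl⁻ term: 0.102·568.4^0.62·exp(0.033·55+0.04·6.6) = 41.63
  sum: 26.84 + 41.63 → r_corr = 68.47 μm/a
68.5 μm/a falls in (50, 80] for carbon steel → category C4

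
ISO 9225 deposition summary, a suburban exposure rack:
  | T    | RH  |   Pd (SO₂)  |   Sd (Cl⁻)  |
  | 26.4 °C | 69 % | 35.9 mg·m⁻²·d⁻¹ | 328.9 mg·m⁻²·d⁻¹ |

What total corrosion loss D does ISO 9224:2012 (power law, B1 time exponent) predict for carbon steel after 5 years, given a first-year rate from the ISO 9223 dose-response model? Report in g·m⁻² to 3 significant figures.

D(5) = 2.23e+03 g·m⁻²

carbon steel: temperature factor f = -0.054·(16.4) = -0.8856
  sulphur-dioxide contribution → 18.68 μm/a
  chloride contribution → 103.9 μm/a
  ⇒ r_corr(carbon steel) = 122.6 μm/a
ISO 9224: D(t) = r_corr · t^b with b = 0.523 (carbon steel, B1)
  D(5) = 122.6 × 5^0.523 = 122.6 × 2.32 = 284.5 μm
  Mass loss = 284.5 μm × 7.85 g/cm³ = 2233 g·m⁻²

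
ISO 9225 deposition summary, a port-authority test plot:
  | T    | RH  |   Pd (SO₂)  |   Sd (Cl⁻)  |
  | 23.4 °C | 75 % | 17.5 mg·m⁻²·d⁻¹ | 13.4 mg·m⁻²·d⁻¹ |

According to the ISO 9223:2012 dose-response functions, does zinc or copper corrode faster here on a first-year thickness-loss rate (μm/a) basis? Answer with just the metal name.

zinc: temperature factor f = -0.071·(13.4) = -0.9514
  sulphur-dioxide contribution → 0.5529 μm/a
  chloride contribution → 1.023 μm/a
  ⇒ r_corr(zinc) = 1.576 μm/a
copper: f(T) = -0.080·(T−10) [T>10 °C] = -1.0720
  sulphur-dioxide contribution → 0.3189 μm/a
  chloride contribution → 0.9674 μm/a
  ⇒ r_corr(copper) = 1.286 μm/a
Ordering by μm/a: zinc (1.58) > copper (1.29)

zinc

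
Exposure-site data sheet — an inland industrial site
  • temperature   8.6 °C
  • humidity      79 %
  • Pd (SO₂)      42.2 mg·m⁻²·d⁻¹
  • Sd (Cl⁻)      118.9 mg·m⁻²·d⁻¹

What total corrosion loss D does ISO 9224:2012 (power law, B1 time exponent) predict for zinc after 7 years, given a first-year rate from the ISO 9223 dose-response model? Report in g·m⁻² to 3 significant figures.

zinc: f(T) = +0.038·(T−10) [T≤10 °C] = -0.0532
  Pd branch = 0.0129·Pd^0.44·e^(0.046·RH+f) = 2.404 μm/a
  Sd branch = 0.0175·Sd^0.57·e^(0.008·RH+0.085·T) = 1.042 μm/a
  r_corr = 2.404 + 1.042 = 3.445 μm/a
ISO 9224: D(t) = r_corr · t^b with b = 0.813 (zinc, B1)
  D(7) = 3.445 × 7^0.813 = 3.445 × 4.865 = 16.76 μm
  Mass loss = 16.76 μm × 7.14 g/cm³ = 119.7 g·m⁻²

D(7) = 120 g·m⁻²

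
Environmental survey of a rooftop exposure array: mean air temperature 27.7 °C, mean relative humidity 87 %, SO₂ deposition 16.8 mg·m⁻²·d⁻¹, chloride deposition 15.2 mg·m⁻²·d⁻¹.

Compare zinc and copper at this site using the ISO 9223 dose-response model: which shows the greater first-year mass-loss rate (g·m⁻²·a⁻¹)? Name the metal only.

zinc: f(T) = -0.071·(T−10) [T>10 °C] = -1.2567
  SO₂ term: 0.0129·16.8^0.44·exp(0.046·87-1.2567) = 0.695
  Cl⁻ term: 0.0175·15.2^0.57·exp(0.008·87+0.085·27.7) = 1.744
  r_corr = 0.695 + 1.744 = 2.439 μm/a
  mass loss = 2.439 μm/a × 7.14 g/cm³ = 17.41 g·m⁻²·a⁻¹
copper: f(T) = -0.080·(T−10) [T>10 °C] = -1.4160
  Pd branch = 0.0053·Pd^0.26·e^(0.059·RH+f) = 0.4541 μm/a
  Cl⁻ term: 0.01025·15.2^0.27·exp(0.036·87+0.049·27.7) = 1.903
  sum: 0.4541 + 1.903 → r_corr = 2.357 μm/a
  mass loss = 2.357 μm/a × 8.96 g/cm³ = 21.12 g·m⁻²·a⁻¹
Ordering by g·m⁻²·a⁻¹: copper (21.1) > zinc (17.4)

copper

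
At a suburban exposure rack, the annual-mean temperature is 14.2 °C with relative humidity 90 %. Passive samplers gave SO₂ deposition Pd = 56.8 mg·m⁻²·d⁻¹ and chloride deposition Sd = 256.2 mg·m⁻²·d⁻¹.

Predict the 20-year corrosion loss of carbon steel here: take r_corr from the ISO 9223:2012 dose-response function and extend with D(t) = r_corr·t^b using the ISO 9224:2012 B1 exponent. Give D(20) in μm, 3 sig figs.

carbon steel: T>10 °C ⇒ hinge -0.054·(14.2−10) = -0.2268
  SO₂ term: 1.77·56.8^0.52·exp(0.02·90-0.2268) = 69.74
  Sd branch = 0.102·Sd^0.62·e^(0.033·RH+0.04·T) = 109.3 μm/a
  r_corr = 69.74 + 109.3 = 179 μm/a
Long-term exponent b (ISO 9224 Table 2, B1) = 0.523
  D(20) = 179 × 20^0.523 = 179 × 4.791 = 857.6 μm

D(20) = 858 μm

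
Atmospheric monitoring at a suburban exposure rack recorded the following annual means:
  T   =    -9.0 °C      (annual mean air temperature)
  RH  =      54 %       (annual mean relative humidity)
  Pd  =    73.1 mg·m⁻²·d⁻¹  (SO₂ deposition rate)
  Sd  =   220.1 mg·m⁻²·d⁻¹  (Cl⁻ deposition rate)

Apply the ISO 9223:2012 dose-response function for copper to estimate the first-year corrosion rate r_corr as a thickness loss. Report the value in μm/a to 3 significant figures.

r_corr = 0.233 μm/a

copper: f(T) = +0.126·(T−10) [T≤10 °C] = -2.3940
  SO₂ term: 0.0053·73.1^0.26·exp(0.059·54-2.3940) = 0.03572
  Cl⁻ term: 0.01025·220.1^0.27·exp(0.036·54+0.049·-9.0) = 0.1977
  r_corr = 0.03572 + 0.1977 = 0.2334 μm/a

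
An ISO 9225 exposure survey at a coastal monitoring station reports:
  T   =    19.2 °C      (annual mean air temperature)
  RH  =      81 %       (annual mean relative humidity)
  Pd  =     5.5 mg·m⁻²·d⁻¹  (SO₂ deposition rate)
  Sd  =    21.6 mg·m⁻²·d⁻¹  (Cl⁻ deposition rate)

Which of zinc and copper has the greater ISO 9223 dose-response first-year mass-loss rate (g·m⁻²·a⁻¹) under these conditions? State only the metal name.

zinc: f(T) = -0.071·(T−10) [T>10 °C] = -0.6532
  Pd branch = 0.0129·Pd^0.44·e^(0.046·RH+f) = 0.59 μm/a
  Cl⁻ term: 0.0175·21.6^0.57·exp(0.008·81+0.085·19.2) = 0.986
  sum: 0.59 + 0.986 → r_corr = 1.576 μm/a
  mass loss = 1.576 μm/a × 7.14 g/cm³ = 11.25 g·m⁻²·a⁻¹
copper: f(T) = -0.080·(T−10) [T>10 °C] = -0.7360
  Pd branch = 0.0053·Pd^0.26·e^(0.059·RH+f) = 0.4706 μm/a
  Sd branch = 0.01025·Sd^0.27·e^(0.036·RH+0.049·T) = 1.112 μm/a
  sum: 0.4706 + 1.112 → r_corr = 1.582 μm/a
  mass loss = 1.582 μm/a × 8.96 g/cm³ = 14.18 g·m⁻²·a⁻¹
Ordering by g·m⁻²·a⁻¹: copper (14.2) > zinc (11.3)

copper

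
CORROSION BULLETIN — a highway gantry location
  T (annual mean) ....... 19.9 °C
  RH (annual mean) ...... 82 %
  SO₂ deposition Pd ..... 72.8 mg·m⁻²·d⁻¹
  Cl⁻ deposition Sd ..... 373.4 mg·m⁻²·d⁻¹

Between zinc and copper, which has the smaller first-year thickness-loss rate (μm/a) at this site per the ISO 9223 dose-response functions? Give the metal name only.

zinc: f(T) = -0.071·(T−10) [T>10 °C] = -0.7029
  Pd branch = 0.0129·Pd^0.44·e^(0.046·RH+f) = 1.832 μm/a
  Cl⁻ term: 0.0175·373.4^0.57·exp(0.008·82+0.085·19.9) = 5.354
  r_corr = 1.832 + 5.354 = 7.186 μm/a
copper: T>10 °C ⇒ hinge -0.080·(19.9−10) = -0.7920
  Pd branch = 0.0053·Pd^0.26·e^(0.059·RH+f) = 0.9238 μm/a
  Sd branch = 0.01025·Sd^0.27·e^(0.036·RH+0.049·T) = 2.575 μm/a
  sum: 0.9238 + 2.575 → r_corr = 3.499 μm/a
Ordering by μm/a: zinc (7.19) > copper (3.5)

copper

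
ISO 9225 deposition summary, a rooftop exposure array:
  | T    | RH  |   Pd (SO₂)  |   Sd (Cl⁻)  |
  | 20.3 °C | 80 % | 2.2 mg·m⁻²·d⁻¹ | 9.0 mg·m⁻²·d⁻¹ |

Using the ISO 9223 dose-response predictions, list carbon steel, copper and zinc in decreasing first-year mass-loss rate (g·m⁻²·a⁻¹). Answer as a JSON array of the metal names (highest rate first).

["carbon steel", "copper", "zinc"]

carbon steel: temperature factor f = -0.054·(10.3) = -0.5562
  sulphur-dioxide contribution → 7.574 μm/a
  chloride contribution → 12.57 μm/a
  total first-year rate 20.15 μm/a
  mass loss = 20.15 μm/a × 7.85 g/cm³ = 158.2 g·m⁻²·a⁻¹
copper: f(T) = -0.080·(T−10) [T>10 °C] = -0.8240
  sulphur-dioxide contribution → 0.3201 μm/a
  chloride contribution → 0.8936 μm/a
  total first-year rate 1.214 μm/a
  mass loss = 1.214 μm/a × 8.96 g/cm³ = 10.87 g·m⁻²·a⁻¹
zinc: T>10 °C ⇒ hinge -0.071·(20.3−10) = -0.7313
  sulphur-dioxide contribution → 0.3482 μm/a
  chloride contribution → 0.652 μm/a
  total first-year rate 1 μm/a
  mass loss = 1 μm/a × 7.14 g/cm³ = 7.142 g·m⁻²·a⁻¹
Ordering by g·m⁻²·a⁻¹: carbon steel (158) > copper (10.9) > zinc (7.14)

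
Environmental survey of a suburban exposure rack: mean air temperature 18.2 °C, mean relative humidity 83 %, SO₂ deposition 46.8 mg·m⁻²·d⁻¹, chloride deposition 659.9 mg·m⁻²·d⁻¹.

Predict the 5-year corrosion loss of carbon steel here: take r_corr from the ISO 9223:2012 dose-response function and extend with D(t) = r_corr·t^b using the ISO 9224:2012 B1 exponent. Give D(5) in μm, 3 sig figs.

carbon steel: f(T) = -0.054·(T−10) [T>10 °C] = -0.4428
  sulphur-dioxide contribution → 44.17 μm/a
  chloride contribution → 183 μm/a
  total first-year rate 227.1 μm/a
Long-term exponent b (ISO 9224 Table 2, B1) = 0.523
  D(5) = 227.1 × 5^0.523 = 227.1 × 2.32 = 527 μm

D(5) = 527 μm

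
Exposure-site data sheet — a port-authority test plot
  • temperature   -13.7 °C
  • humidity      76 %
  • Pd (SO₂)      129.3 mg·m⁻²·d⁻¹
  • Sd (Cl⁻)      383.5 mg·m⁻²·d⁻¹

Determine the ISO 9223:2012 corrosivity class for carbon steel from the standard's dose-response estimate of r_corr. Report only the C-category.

carbon steel: f(T) = +0.150·(T−10) [T≤10 °C] = -3.5550
  sulphur-dioxide contribution → 2.899 μm/a
  chloride contribution → 28.96 μm/a
  ⇒ r_corr(carbon steel) = 31.86 μm/a
Category bounds: 25…50 μm/a bracket r_corr ⇒ C3

C3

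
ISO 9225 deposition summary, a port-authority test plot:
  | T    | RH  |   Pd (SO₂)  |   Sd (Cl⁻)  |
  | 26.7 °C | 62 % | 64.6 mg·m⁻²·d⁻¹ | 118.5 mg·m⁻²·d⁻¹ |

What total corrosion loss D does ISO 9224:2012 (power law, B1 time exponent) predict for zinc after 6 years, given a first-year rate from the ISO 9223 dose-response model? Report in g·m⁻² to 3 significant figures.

D(6) = 143 g·m⁻²

zinc: temperature factor f = -0.071·(16.7) = -1.1857
  Pd branch = 0.0129·Pd^0.44·e^(0.046·RH+f) = 0.4273 μm/a
  Cl⁻ term: 0.0175·118.5^0.57·exp(0.008·62+0.085·26.7) = 4.228
  sum: 0.4273 + 4.228 → r_corr = 4.655 μm/a
Power-law: D(6) = r_corr · 6^0.813
  D(6) = 4.655 × 6^0.813 = 4.655 × 4.292 = 19.98 μm
  Mass loss = 19.98 μm × 7.14 g/cm³ = 142.6 g·m⁻²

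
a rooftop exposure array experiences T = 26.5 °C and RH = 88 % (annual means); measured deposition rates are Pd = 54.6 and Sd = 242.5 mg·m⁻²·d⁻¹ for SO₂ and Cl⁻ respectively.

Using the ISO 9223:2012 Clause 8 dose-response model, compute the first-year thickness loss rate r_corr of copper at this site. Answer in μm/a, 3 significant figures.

r_corr = 4.65 μm/a

copper: f(T) = -0.080·(T−10) [T>10 °C] = -1.3200
  Pd branch = 0.0053·Pd^0.26·e^(0.059·RH+f) = 0.7203 μm/a
  Sd branch = 0.01025·Sd^0.27·e^(0.036·RH+0.049·T) = 3.93 μm/a
  r_corr = 0.7203 + 3.93 = 4.65 μm/a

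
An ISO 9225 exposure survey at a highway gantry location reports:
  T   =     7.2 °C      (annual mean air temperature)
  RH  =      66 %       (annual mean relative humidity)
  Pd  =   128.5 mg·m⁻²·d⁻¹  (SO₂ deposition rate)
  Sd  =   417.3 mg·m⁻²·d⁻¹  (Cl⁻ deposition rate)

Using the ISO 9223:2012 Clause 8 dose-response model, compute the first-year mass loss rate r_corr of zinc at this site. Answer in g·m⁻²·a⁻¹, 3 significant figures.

zinc: T≤10 °C ⇒ hinge +0.038·(7.2−10) = -0.1064
  sulphur-dioxide contribution → 2.046 μm/a
  chloride contribution → 1.705 μm/a
  total first-year rate 3.751 μm/a
Convert to mass loss: 3.751 μm/a × 7.14 g/cm³ = 26.78 g·m⁻²·a⁻¹

r_corr = 26.8 g·m⁻²·a⁻¹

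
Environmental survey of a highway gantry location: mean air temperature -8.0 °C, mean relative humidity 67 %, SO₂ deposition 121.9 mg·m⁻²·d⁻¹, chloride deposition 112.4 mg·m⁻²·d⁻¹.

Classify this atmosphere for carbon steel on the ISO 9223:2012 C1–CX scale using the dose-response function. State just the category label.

C2

carbon steel: T≤10 °C ⇒ hinge +0.150·(-8.0−10) = -2.7000
  SO₂ term: 1.77·121.9^0.52·exp(0.02·67-2.7000) = 5.521
  Sd branch = 0.102·Sd^0.62·e^(0.033·RH+0.04·T) = 12.63 μm/a
  r_corr = 5.521 + 12.63 = 18.15 μm/a
Category bounds: 1.3…25 μm/a bracket r_corr ⇒ C2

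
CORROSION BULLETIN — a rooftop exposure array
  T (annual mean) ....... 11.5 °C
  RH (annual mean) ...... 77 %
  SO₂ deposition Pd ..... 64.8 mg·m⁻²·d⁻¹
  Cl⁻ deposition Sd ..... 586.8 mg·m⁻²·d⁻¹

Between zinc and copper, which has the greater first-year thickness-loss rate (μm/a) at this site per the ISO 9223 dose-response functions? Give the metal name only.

zinc: temperature factor f = -0.071·(1.5) = -0.1065
  SO₂ term: 0.0129·64.8^0.44·exp(0.046·77-0.1065) = 2.51
  Sd branch = 0.0175·Sd^0.57·e^(0.008·RH+0.085·T) = 3.259 μm/a
  sum: 2.51 + 3.259 → r_corr = 5.769 μm/a
copper: temperature factor f = -0.080·(1.5) = -0.1200
  SO₂ term: 0.0053·64.8^0.26·exp(0.059·77-0.1200) = 1.307
  Sd branch = 0.01025·Sd^0.27·e^(0.036·RH+0.049·T) = 1.61 μm/a
  r_corr = 1.307 + 1.61 = 2.917 μm/a
Ordering by μm/a: zinc (5.77) > copper (2.92)

zinc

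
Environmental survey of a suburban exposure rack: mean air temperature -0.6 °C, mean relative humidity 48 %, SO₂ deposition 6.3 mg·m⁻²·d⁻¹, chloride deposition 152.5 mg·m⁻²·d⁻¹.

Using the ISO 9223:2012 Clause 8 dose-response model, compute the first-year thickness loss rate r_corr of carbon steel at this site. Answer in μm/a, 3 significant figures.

r_corr = 13.4 μm/a

carbon steel: f(T) = +0.150·(T−10) [T≤10 °C] = -1.5900
  sulphur-dioxide contribution → 2.455 μm/a
  chloride contribution → 10.96 μm/a
  total first-year rate 13.41 μm/a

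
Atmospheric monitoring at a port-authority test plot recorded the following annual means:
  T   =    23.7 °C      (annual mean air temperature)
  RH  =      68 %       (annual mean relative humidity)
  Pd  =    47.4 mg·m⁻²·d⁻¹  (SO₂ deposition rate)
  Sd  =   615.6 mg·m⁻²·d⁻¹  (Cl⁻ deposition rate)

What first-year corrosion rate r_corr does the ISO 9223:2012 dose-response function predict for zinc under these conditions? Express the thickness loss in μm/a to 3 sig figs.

zinc: T>10 °C ⇒ hinge -0.071·(23.7−10) = -0.9727
  Pd branch = 0.0129·Pd^0.44·e^(0.046·RH+f) = 0.6081 μm/a
  Cl⁻ term: 0.0175·615.6^0.57·exp(0.008·68+0.085·23.7) = 8.792
  sum: 0.6081 + 8.792 → r_corr = 9.4 μm/a

r_corr = 9.40 μm/a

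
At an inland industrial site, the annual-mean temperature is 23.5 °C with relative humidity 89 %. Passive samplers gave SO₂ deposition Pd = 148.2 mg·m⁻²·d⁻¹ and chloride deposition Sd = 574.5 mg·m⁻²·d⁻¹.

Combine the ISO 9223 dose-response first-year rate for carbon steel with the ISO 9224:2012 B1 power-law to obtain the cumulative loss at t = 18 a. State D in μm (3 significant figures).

carbon steel: f(T) = -0.054·(T−10) [T>10 °C] = -0.7290
  sulphur-dioxide contribution → 68.12 μm/a
  chloride contribution → 253 μm/a
  total first-year rate 321.1 μm/a
ISO 9224: D(t) = r_corr · t^b with b = 0.523 (carbon steel, B1)
  D(18) = 321.1 × 18^0.523 = 321.1 × 4.534 = 1456 μm

D(18) = 1.46e+03 μm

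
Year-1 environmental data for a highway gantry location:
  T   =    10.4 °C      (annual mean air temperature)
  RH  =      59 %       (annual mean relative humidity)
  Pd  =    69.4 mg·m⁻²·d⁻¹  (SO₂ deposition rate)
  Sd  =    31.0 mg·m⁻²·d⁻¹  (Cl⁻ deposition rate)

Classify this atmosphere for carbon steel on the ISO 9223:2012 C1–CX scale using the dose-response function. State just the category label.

C4

carbon steel: T>10 °C ⇒ hinge -0.054·(10.4−10) = -0.0216
  sulphur-dioxide contribution → 51.12 μm/a
  chloride contribution → 9.109 μm/a
  total first-year rate 60.23 μm/a
ISO 9223 Table 2 (carbon steel): 50 < 60.2 ≤ 80 μm/a ⇒ C4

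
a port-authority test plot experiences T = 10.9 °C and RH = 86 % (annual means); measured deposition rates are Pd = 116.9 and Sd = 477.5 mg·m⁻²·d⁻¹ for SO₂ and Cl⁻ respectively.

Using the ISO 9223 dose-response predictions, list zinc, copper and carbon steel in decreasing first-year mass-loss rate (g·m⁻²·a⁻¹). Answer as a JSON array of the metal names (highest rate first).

["carbon steel", "zinc", "copper"]

zinc: T>10 °C ⇒ hinge -0.071·(10.9−10) = -0.0639
  Pd branch = 0.0129·Pd^0.44·e^(0.046·RH+f) = 5.137 μm/a
  Cl⁻ term: 0.0175·477.5^0.57·exp(0.008·86+0.085·10.9) = 2.96
  sum: 5.137 + 2.96 → r_corr = 8.097 μm/a
  mass loss = 8.097 μm/a × 7.14 g/cm³ = 57.81 g·m⁻²·a⁻¹
copper: T>10 °C ⇒ hinge -0.080·(10.9−10) = -0.0720
  SO₂ term: 0.0053·116.9^0.26·exp(0.059·86-0.0720) = 2.718
  Cl⁻ term: 0.01025·477.5^0.27·exp(0.036·86+0.049·10.9) = 2.044
  sum: 2.718 + 2.044 → r_corr = 4.762 μm/a
  mass loss = 4.762 μm/a × 8.96 g/cm³ = 42.67 g·m⁻²·a⁻¹
carbon steel: temperature factor f = -0.054·(0.9) = -0.0486
  Pd branch = 1.77·Pd^0.52·e^(0.02·RH+f) = 112 μm/a
  Sd branch = 0.102·Sd^0.62·e^(0.033·RH+0.04·T) = 123.4 μm/a
  r_corr = 112 + 123.4 = 235.4 μm/a
  mass loss = 235.4 μm/a × 7.85 g/cm³ = 1848 g·m⁻²·a⁻¹
Ordering by g·m⁻²·a⁻¹: carbon steel (1850) > zinc (57.8) > copper (42.7)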